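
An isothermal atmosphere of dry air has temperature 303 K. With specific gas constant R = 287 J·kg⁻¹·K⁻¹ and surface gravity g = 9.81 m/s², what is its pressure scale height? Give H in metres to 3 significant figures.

The scale height of an isothermal atmosphere is H = RT/g.
H = 287 × 303 / 9.81 = 86961/9.81 = 8864.5 m.

H ≈ 8860 m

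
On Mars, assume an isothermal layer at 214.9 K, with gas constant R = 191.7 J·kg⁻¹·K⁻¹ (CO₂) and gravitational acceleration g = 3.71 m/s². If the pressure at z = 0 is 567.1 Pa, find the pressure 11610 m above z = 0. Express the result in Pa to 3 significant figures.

P ≈ 199 Pa

Scale height: H = RT/g = 191.7 × 214.9 / 3.71 = 11104 m.
Barometric formula: P = P₀ exp(−z/H).
z/H = 11610/11104 = 1.0456; exp(−1.0456) = 0.35148.
P = 567.1 × 0.35148 = 199.32 Pa.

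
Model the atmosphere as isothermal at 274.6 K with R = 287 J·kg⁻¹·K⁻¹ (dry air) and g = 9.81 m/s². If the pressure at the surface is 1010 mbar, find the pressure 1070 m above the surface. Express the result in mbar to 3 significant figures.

Scale height: H = RT/g = 287 × 274.6 / 9.81 = 8033.7 m.
Barometric formula: P = P₀ exp(−z/H).
z/H = 1070.0/8033.7 = 0.13319; exp(−0.13319) = 0.87530.
P = 1010 × 0.87530 = 884.05 mbar.

P ≈ 884 mbar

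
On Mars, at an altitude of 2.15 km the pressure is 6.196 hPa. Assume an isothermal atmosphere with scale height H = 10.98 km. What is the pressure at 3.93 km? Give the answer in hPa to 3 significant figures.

Between two levels, P₂ = P₁ exp(−Δz/H) with Δz = z₂ − z₁.
Δz = 3930.0 − 2150.0 = 1780.0 m; Δz/H = 1780.0/10980 = 0.16211.
P₂ = 6.196 × exp(−0.16211) = 6.196 × 0.85035 = 5.2688 hPa.

P ≈ 5.27 hPa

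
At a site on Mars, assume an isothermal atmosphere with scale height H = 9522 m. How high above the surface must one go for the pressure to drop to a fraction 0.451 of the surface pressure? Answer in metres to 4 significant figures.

z ≈ 7582 m

Set P/P₀ = exp(−z/H) = 0.451, so z = −H ln(0.451).
−ln(0.451) = 0.79629; z = 9522.0 × 0.79629 = 7582.3 m.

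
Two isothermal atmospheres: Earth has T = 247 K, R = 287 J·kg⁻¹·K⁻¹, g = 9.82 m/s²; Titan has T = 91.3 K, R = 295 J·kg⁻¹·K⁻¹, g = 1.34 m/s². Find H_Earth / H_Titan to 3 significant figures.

H_Earth/H_Titan ≈ 0.359

H = RT/g for each body.
H_Earth = 287 × 247 / 9.82 = 7218.8 m.
H_Titan = 295 × 91.3 / 1.34 = 20100 m.
H_Earth/H_Titan = 7218.8/20100 = 0.35914.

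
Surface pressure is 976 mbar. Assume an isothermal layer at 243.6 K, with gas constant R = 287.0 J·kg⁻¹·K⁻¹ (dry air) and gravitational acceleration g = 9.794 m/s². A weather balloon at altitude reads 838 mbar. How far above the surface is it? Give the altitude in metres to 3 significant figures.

z ≈ 1090 m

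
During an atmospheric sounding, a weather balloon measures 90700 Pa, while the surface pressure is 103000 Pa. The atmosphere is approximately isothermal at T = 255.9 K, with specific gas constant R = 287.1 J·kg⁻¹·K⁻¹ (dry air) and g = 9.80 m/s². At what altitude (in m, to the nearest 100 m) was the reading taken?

Scale height: H = RT/g = 287.1 × 255.9 / 9.80 = 7496.8 m.
Invert the barometric formula: z = H ln(P₀/P).
P₀/P = 103000/90700 = 1.1356; ln(1.1356) = 0.12716.
z = 7496.8 × 0.12716 = 953.29 m.

z ≈ 1000 m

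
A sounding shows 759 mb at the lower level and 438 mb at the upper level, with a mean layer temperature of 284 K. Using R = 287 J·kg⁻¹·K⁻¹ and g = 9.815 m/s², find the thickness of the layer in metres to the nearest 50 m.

Δz ≈ 4550 m

Hypsometric equation: Δz = (R T̄/g) ln(P₁/P₂).
R T̄/g = 287 × 284 / 9.815 = 8304.4 m.
ln(759/438) = ln(1.7329) = 0.54980.
Δz = 8304.4 × 0.54980 = 4565.8 m.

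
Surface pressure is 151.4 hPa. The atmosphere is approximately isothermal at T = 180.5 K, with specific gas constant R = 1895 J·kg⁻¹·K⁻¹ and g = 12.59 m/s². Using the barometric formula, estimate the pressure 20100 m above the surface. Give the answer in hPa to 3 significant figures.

Scale height: H = RT/g = 1895 × 180.5 / 12.59 = 27168 m.
Barometric formula: P = P₀ exp(−z/H).
z/H = 20100/27168 = 0.73984; exp(−0.73984) = 0.47719.
P = 151.4 × 0.47719 = 72.247 hPa.

P ≈ 72.2 hPa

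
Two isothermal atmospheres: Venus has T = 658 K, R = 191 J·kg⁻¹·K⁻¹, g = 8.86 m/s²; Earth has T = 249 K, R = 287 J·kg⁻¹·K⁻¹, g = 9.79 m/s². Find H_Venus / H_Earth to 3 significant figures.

H_Venus/H_Earth ≈ 1.94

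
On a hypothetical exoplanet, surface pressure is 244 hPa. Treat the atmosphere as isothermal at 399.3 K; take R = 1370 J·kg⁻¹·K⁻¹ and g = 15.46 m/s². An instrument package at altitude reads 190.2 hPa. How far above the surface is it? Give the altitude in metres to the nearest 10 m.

Scale height: H = RT/g = 1370 × 399.3 / 15.46 = 35384 m.
Invert the barometric formula: z = H ln(P₀/P).
P₀/P = 244/190.2 = 1.2829; ln(1.2829) = 0.24912.
z = 35384 × 0.24912 = 8814.9 m.

z ≈ 8810 m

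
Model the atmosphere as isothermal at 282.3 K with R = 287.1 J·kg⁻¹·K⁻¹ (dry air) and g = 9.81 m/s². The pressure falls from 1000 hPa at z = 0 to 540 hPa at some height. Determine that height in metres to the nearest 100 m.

z ≈ 5100 m

Scale height: H = RT/g = 287.1 × 282.3 / 9.81 = 8261.8 m.
Invert the barometric formula: z = H ln(P₀/P).
P₀/P = 1000/540 = 1.8519; ln(1.8519) = 0.61621.
z = 8261.8 × 0.61621 = 5091.0 m.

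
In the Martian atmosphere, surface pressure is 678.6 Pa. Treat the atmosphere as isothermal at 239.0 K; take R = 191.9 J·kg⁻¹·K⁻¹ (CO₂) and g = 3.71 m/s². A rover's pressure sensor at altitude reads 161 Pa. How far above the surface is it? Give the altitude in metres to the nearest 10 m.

z ≈ 17780 m

Scale height: H = RT/g = 191.9 × 239.0 / 3.71 = 12362 m.
Invert the barometric formula: z = H ln(P₀/P).
P₀/P = 678.6/161 = 4.2149; ln(4.2149) = 1.4386.
z = 12362 × 1.4386 = 17784 m.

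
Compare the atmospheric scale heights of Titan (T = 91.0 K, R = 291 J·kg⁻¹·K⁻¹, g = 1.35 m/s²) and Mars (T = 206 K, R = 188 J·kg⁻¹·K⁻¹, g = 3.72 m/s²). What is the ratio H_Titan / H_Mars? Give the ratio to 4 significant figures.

H = RT/g for each body.
H_Titan = 291 × 91.0 / 1.35 = 19616 m.
H_Mars = 188 × 206 / 3.72 = 10411 m.
H_Titan/H_Mars = 19616/10411 = 1.8842.

H_Titan/H_Mars ≈ 1.884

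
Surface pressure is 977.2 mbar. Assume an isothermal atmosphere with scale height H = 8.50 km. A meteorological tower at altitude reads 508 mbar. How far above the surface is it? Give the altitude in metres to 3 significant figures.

Invert the barometric formula: z = H ln(P₀/P).
P₀/P = 977.2/508 = 1.9236; ln(1.9236) = 0.65420.
z = 8500.0 × 0.65420 = 5560.7 m.

z ≈ 5560 m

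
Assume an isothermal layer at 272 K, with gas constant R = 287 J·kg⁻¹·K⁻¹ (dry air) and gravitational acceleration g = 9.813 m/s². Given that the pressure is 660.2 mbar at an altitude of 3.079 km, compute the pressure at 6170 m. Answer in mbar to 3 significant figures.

P ≈ 448 mbar

Scale height: H = RT/g = 287 × 272 / 9.813 = 7955.2 m.
Between two levels, P₂ = P₁ exp(−Δz/H) with Δz = z₂ − z₁.
Δz = 6170.0 − 3079.0 = 3091.0 m; Δz/H = 3091.0/7955.2 = 0.38855.
P₂ = 660.2 × exp(−0.38855) = 660.2 × 0.67804 = 447.64 mbar.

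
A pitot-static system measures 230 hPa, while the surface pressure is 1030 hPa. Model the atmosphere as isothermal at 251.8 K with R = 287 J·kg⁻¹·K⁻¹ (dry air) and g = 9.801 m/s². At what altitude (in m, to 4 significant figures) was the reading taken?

z ≈ 11050 m

Scale height: H = RT/g = 287 × 251.8 / 9.801 = 7373.4 m.
Invert the barometric formula: z = H ln(P₀/P).
P₀/P = 1030/230 = 4.4783; ln(4.4783) = 1.4992.
z = 7373.4 × 1.4992 = 11054 m.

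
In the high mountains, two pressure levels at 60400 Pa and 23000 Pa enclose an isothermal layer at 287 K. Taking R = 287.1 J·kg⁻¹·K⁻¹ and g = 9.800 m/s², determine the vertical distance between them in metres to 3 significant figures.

Δz ≈ 8120 m

Hypsometric equation: Δz = (R T̄/g) ln(P₁/P₂).
R T̄/g = 287.1 × 287 / 9.800 = 8407.9 m.
ln(60400/23000) = ln(2.6261) = 0.96550.
Δz = 8407.9 × 0.96550 = 8117.8 m.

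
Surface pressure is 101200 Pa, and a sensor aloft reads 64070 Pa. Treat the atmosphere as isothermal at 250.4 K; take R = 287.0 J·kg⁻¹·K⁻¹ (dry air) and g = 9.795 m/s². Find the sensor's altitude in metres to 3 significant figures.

Scale height: H = RT/g = 287.0 × 250.4 / 9.795 = 7336.9 m.
Invert the barometric formula: z = H ln(P₀/P).
P₀/P = 101200/64070 = 1.5795; ln(1.5795) = 0.45711.
z = 7336.9 × 0.45711 = 3353.8 m.

z ≈ 3350 m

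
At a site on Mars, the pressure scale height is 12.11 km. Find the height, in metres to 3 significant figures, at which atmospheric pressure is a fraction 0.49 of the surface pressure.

Set P/P₀ = exp(−z/H) = 0.49, so z = −H ln(0.49).
−ln(0.49) = 0.71335; z = 12110 × 0.71335 = 8638.7 m.

z ≈ 8640 m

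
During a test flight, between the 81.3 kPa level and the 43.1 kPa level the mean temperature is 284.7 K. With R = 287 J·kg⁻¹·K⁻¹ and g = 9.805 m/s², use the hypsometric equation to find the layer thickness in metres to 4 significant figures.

Hypsometric equation: Δz = (R T̄/g) ln(P₁/P₂).
R T̄/g = 287 × 284.7 / 9.805 = 8333.4 m.
ln(81.3/43.1) = ln(1.8863) = 0.63462.
Δz = 8333.4 × 0.63462 = 5288.5 m.

Δz ≈ 5289 m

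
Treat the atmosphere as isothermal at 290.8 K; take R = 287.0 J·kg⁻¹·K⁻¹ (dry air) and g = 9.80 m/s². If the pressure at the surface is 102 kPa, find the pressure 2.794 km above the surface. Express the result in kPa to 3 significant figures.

Scale height: H = RT/g = 287.0 × 290.8 / 9.80 = 8516.3 m.
Barometric formula: P = P₀ exp(−z/H).
z/H = 2794.0/8516.3 = 0.32808; exp(−0.32808) = 0.72031.
P = 102 × 0.72031 = 73.472 kPa.

P ≈ 73.5 kPa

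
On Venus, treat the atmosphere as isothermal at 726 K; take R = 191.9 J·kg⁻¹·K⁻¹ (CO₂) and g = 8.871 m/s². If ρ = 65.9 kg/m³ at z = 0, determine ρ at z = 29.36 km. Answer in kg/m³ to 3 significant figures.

ρ ≈ 10.2 kg/m³

Scale height: H = RT/g = 191.9 × 726 / 8.871 = 15705 m.
In an isothermal atmosphere, density decays like pressure: ρ = ρ₀ exp(−z/H).
z/H = 29360/15705 = 1.8695; exp(−1.8695) = 0.15420.
ρ = 65.9 × 0.15420 = 10.162 kg/m³.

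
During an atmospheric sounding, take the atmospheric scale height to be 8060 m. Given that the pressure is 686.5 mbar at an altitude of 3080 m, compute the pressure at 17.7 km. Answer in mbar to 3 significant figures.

P ≈ 112 mbar

Between two levels, P₂ = P₁ exp(−Δz/H) with Δz = z₂ − z₁.
Δz = 17700 − 3080.0 = 14620 m; Δz/H = 14620/8060.0 = 1.8139.
P₂ = 686.5 × exp(−1.8139) = 686.5 × 0.16302 = 111.91 mbar.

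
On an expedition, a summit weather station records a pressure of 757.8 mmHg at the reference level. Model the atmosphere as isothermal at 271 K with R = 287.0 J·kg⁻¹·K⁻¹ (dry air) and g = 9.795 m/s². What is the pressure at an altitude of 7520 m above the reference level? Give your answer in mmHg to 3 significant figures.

P ≈ 294 mmHg

Scale height: H = RT/g = 287.0 × 271 / 9.795 = 7940.5 m.
Barometric formula: P = P₀ exp(−z/H).
z/H = 7520.0/7940.5 = 0.94704; exp(−0.94704) = 0.38789.
P = 757.8 × 0.38789 = 293.94 mmHg.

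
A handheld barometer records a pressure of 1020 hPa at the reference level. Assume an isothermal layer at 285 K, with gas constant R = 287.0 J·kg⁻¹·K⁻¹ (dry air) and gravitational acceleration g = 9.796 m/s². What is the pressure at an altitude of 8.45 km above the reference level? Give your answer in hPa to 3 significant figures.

P ≈ 371 hPa

Scale height: H = RT/g = 287.0 × 285 / 9.796 = 8349.8 m.
Barometric formula: P = P₀ exp(−z/H).
z/H = 8450.0/8349.8 = 1.0120; exp(−1.0120) = 0.36349.
P = 1020 × 0.36349 = 370.76 hPa.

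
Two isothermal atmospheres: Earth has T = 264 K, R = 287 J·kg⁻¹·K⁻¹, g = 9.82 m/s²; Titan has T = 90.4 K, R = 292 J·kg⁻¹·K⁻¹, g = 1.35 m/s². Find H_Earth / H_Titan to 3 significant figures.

H_Earth/H_Titan ≈ 0.395

H = RT/g for each body.
H_Earth = 287 × 264 / 9.82 = 7715.7 m.
H_Titan = 292 × 90.4 / 1.35 = 19553 m.
H_Earth/H_Titan = 7715.7/19553 = 0.39460.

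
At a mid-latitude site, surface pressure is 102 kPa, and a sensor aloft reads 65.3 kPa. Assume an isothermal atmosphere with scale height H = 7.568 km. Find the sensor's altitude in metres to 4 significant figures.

z ≈ 3375 m

Invert the barometric formula: z = H ln(P₀/P).
P₀/P = 102/65.3 = 1.5620; ln(1.5620) = 0.44597.
z = 7568.0 × 0.44597 = 3375.1 m.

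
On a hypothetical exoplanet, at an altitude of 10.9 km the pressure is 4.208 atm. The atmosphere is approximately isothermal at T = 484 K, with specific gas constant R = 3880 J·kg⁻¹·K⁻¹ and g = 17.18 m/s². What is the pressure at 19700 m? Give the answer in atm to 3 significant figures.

Scale height: H = RT/g = 3880 × 484 / 17.18 = 109310 m.
Between two levels, P₂ = P₁ exp(−Δz/H) with Δz = z₂ − z₁.
Δz = 19700 − 10900 = 8800.0 m; Δz/H = 8800.0/109310 = 0.080505.
P₂ = 4.208 × exp(−0.080505) = 4.208 × 0.92265 = 3.8825 atm.

P ≈ 3.88 atm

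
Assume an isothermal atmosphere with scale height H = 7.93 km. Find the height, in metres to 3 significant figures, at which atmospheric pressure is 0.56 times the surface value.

Set P/P₀ = exp(−z/H) = 0.56, so z = −H ln(0.56).
−ln(0.56) = 0.57982; z = 7930.0 × 0.57982 = 4598.0 m.

z ≈ 4600 m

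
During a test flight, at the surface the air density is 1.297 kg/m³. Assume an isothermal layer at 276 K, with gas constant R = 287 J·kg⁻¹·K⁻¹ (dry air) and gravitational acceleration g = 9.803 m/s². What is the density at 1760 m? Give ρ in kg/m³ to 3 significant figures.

ρ ≈ 1.04 kg/m³

Scale height: H = RT/g = 287 × 276 / 9.803 = 8080.4 m.
In an isothermal atmosphere, density decays like pressure: ρ = ρ₀ exp(−z/H).
z/H = 1760.0/8080.4 = 0.21781; exp(−0.21781) = 0.80428.
ρ = 1.297 × 0.80428 = 1.0432 kg/m³.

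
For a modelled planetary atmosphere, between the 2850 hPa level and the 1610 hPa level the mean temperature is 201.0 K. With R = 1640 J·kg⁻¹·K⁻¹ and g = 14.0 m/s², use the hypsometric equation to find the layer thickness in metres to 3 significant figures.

Δz ≈ 13400 m

Hypsometric equation: Δz = (R T̄/g) ln(P₁/P₂).
R T̄/g = 1640 × 201.0 / 14.0 = 23546 m.
ln(2850/1610) = ln(1.7702) = 0.57109.
Δz = 23546 × 0.57109 = 13447 m.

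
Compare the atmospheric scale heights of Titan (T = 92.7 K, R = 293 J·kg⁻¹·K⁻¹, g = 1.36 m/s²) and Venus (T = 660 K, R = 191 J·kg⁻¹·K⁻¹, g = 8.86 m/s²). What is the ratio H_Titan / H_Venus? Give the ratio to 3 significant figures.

H_Titan/H_Venus ≈ 1.40

H = RT/g for each body.
H_Titan = 293 × 92.7 / 1.36 = 19971 m.
H_Venus = 191 × 660 / 8.86 = 14228 m.
H_Titan/H_Venus = 19971/14228 = 1.4036.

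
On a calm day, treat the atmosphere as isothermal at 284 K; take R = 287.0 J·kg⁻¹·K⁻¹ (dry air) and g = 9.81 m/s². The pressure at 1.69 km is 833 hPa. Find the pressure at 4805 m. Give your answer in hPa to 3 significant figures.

P ≈ 573 hPa

Scale height: H = RT/g = 287.0 × 284 / 9.81 = 8308.7 m.
Between two levels, P₂ = P₁ exp(−Δz/H) with Δz = z₂ − z₁.
Δz = 4805.0 − 1690.0 = 3115.0 m; Δz/H = 3115.0/8308.7 = 0.37491.
P₂ = 833 × exp(−0.37491) = 833 × 0.68735 = 572.56 hPa.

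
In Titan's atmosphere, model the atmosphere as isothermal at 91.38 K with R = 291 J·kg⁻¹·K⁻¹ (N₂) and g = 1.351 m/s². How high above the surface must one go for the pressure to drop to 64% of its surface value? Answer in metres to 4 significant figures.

Scale height: H = RT/g = 291 × 91.38 / 1.351 = 19683 m.
Set P/P₀ = exp(−z/H) = 0.64, so z = −H ln(0.64).
−ln(0.64) = 0.44629; z = 19683 × 0.44629 = 8784.3 m.

z ≈ 8784 m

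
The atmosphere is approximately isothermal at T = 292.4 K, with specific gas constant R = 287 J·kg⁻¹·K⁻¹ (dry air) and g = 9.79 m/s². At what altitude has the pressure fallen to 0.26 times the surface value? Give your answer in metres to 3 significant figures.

z ≈ 11500 m

Scale height: H = RT/g = 287 × 292.4 / 9.79 = 8571.9 m.
Set P/P₀ = exp(−z/H) = 0.26, so z = −H ln(0.26).
−ln(0.26) = 1.3471; z = 8571.9 × 1.3471 = 11547 m.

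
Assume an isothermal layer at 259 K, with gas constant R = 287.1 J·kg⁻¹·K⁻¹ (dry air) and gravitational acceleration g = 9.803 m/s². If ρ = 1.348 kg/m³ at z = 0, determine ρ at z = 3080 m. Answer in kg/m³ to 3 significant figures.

ρ ≈ 0.898 kg/m³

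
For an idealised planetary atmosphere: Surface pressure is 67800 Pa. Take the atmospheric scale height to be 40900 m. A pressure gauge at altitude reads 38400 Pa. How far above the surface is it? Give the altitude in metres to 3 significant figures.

Invert the barometric formula: z = H ln(P₀/P).
P₀/P = 67800/38400 = 1.7656; ln(1.7656) = 0.56849.
z = 40900 × 0.56849 = 23251 m.

z ≈ 23300 m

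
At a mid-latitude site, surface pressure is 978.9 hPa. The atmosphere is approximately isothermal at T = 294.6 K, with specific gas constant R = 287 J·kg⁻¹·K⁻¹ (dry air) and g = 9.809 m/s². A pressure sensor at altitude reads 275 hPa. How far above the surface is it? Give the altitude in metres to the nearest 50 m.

Scale height: H = RT/g = 287 × 294.6 / 9.809 = 8619.7 m.
Invert the barometric formula: z = H ln(P₀/P).
P₀/P = 978.9/275 = 3.5596; ln(3.5596) = 1.2696.
z = 8619.7 × 1.2696 = 10944 m.

z ≈ 10950 m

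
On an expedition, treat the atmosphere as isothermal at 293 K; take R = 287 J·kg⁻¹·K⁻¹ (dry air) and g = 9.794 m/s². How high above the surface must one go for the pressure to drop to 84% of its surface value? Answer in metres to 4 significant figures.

Scale height: H = RT/g = 287 × 293 / 9.794 = 8586.0 m.
Set P/P₀ = exp(−z/H) = 0.84, so z = −H ln(0.84).
−ln(0.84) = 0.17435; z = 8586.0 × 0.17435 = 1497.0 m.

z ≈ 1497 m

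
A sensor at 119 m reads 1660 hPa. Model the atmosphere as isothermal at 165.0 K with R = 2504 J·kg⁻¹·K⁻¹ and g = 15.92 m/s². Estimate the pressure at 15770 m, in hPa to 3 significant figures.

P ≈ 908 hPa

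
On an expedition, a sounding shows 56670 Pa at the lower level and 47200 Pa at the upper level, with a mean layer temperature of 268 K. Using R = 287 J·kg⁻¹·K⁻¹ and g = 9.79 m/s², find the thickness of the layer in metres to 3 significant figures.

Hypsometric equation: Δz = (R T̄/g) ln(P₁/P₂).
R T̄/g = 287 × 268 / 9.79 = 7856.6 m.
ln(56670/47200) = ln(1.2006) = 0.18282.
Δz = 7856.6 × 0.18282 = 1436.3 m.

Δz ≈ 1440 m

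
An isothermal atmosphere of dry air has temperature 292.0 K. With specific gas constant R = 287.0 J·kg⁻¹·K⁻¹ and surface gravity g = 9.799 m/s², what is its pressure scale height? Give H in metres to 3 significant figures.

H ≈ 8550 m

The scale height of an isothermal atmosphere is H = RT/g.
H = 287.0 × 292.0 / 9.799 = 83804/9.799 = 8552.3 m.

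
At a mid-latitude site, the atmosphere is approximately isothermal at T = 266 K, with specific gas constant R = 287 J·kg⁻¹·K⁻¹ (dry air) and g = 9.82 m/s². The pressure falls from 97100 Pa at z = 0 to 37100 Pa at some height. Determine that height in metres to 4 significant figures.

Scale height: H = RT/g = 287 × 266 / 9.82 = 7774.1 m.
Invert the barometric formula: z = H ln(P₀/P).
P₀/P = 97100/37100 = 2.6173; ln(2.6173) = 0.96214.
z = 7774.1 × 0.96214 = 7479.8 m.

z ≈ 7480 m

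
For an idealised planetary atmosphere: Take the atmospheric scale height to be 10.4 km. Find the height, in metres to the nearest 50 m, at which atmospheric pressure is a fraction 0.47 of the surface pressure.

Set P/P₀ = exp(−z/H) = 0.47, so z = −H ln(0.47).
−ln(0.47) = 0.75502; z = 10400 × 0.75502 = 7852.2 m.

z ≈ 7850 m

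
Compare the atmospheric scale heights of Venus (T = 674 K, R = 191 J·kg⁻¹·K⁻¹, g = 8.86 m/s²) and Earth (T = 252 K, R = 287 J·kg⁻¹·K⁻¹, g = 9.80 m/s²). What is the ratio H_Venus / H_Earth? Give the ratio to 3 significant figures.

H = RT/g for each body.
H_Venus = 191 × 674 / 8.86 = 14530 m.
H_Earth = 287 × 252 / 9.80 = 7380.0 m.
H_Venus/H_Earth = 14530/7380.0 = 1.9688.

H_Venus/H_Earth ≈ 1.97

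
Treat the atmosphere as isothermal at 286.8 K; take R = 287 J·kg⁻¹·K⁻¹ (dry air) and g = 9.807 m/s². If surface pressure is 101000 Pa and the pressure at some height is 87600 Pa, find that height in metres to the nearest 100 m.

z ≈ 1200 m

Scale height: H = RT/g = 287 × 286.8 / 9.807 = 8393.1 m.
Invert the barometric formula: z = H ln(P₀/P).
P₀/P = 101000/87600 = 1.1530; ln(1.1530) = 0.14237.
z = 8393.1 × 0.14237 = 1194.9 m.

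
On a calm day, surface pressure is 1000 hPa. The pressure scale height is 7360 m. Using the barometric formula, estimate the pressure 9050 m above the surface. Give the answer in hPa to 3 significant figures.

P ≈ 292 hPa

Barometric formula: P = P₀ exp(−z/H).
z/H = 9050.0/7360.0 = 1.2296; exp(−1.2296) = 0.29241.
P = 1000 × 0.29241 = 292.41 hPa.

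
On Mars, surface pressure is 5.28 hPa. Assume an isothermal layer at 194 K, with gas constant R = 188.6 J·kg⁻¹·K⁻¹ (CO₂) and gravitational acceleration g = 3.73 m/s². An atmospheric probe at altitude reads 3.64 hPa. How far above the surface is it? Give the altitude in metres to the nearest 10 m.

Scale height: H = RT/g = 188.6 × 194 / 3.73 = 9809.2 m.
Invert the barometric formula: z = H ln(P₀/P).
P₀/P = 5.28/3.64 = 1.4505; ln(1.4505) = 0.37191.
z = 9809.2 × 0.37191 = 3648.1 m.

z ≈ 3650 m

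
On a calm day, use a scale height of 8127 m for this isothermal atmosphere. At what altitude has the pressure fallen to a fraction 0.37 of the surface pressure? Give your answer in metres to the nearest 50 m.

z ≈ 8100 m

Set P/P₀ = exp(−z/H) = 0.37, so z = −H ln(0.37).
−ln(0.37) = 0.99425; z = 8127.0 × 0.99425 = 8080.3 m.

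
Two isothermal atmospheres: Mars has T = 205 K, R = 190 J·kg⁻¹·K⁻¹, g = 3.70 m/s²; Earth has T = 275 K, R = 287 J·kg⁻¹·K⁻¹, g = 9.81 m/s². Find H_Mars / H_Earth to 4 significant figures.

H_Mars/H_Earth ≈ 1.308

H = RT/g for each body.
H_Mars = 190 × 205 / 3.70 = 10527 m.
H_Earth = 287 × 275 / 9.81 = 8045.4 m.
H_Mars/H_Earth = 10527/8045.4 = 1.3084.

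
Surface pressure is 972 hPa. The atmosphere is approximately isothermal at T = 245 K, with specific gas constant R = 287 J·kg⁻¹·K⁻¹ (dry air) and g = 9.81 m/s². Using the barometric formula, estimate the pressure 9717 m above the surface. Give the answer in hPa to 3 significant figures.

P ≈ 251 hPa

Scale height: H = RT/g = 287 × 245 / 9.81 = 7167.7 m.
Barometric formula: P = P₀ exp(−z/H).
z/H = 9717.0/7167.7 = 1.3557; exp(−1.3557) = 0.25777.
P = 972 × 0.25777 = 250.55 hPa.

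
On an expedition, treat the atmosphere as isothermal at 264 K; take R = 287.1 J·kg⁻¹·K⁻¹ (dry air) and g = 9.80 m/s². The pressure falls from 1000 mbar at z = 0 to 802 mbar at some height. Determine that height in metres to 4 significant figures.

z ≈ 1707 m

Scale height: H = RT/g = 287.1 × 264 / 9.80 = 7734.1 m.
Invert the barometric formula: z = H ln(P₀/P).
P₀/P = 1000/802 = 1.2469; ln(1.2469) = 0.22066.
z = 7734.1 × 0.22066 = 1706.6 m.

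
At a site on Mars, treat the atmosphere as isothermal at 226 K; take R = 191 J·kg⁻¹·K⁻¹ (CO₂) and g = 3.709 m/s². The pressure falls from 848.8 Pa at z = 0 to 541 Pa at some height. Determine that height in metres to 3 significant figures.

z ≈ 5240 m

Scale height: H = RT/g = 191 × 226 / 3.709 = 11638 m.
Invert the barometric formula: z = H ln(P₀/P).
P₀/P = 848.8/541 = 1.5689; ln(1.5689) = 0.45037.
z = 11638 × 0.45037 = 5241.4 m.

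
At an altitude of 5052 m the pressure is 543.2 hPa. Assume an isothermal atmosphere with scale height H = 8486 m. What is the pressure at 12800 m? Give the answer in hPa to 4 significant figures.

Between two levels, P₂ = P₁ exp(−Δz/H) with Δz = z₂ − z₁.
Δz = 12800 − 5052.0 = 7748.0 m; Δz/H = 7748.0/8486.0 = 0.91303.
P₂ = 543.2 × exp(−0.91303) = 543.2 × 0.40131 = 217.99 hPa.

P ≈ 218.0 hPa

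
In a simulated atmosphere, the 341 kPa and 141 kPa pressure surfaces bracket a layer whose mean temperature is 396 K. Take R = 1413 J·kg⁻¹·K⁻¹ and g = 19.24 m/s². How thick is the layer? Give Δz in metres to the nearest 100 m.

Δz ≈ 25700 m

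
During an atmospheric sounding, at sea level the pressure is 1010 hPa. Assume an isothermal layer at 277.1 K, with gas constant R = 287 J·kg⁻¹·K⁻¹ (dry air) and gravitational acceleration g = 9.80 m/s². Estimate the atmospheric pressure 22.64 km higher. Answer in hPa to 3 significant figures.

Scale height: H = RT/g = 287 × 277.1 / 9.80 = 8115.1 m.
Barometric formula: P = P₀ exp(−z/H).
z/H = 22640/8115.1 = 2.7899; exp(−2.7899) = 0.061427.
P = 1010 × 0.061427 = 62.041 hPa.

P ≈ 62.0 hPa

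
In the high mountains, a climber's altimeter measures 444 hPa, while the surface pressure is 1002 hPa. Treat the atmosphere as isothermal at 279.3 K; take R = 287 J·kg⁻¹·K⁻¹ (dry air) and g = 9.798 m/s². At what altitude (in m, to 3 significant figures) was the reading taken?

z ≈ 6660 m

Scale height: H = RT/g = 287 × 279.3 / 9.798 = 8181.2 m.
Invert the barometric formula: z = H ln(P₀/P).
P₀/P = 1002/444 = 2.2568; ln(2.2568) = 0.81395.
z = 8181.2 × 0.81395 = 6659.1 m.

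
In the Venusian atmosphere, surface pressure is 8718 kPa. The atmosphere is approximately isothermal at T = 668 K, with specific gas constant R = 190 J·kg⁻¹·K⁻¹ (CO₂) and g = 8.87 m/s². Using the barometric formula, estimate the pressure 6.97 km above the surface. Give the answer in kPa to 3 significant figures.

Scale height: H = RT/g = 190 × 668 / 8.87 = 14309 m.
Barometric formula: P = P₀ exp(−z/H).
z/H = 6970.0/14309 = 0.48711; exp(−0.48711) = 0.61440.
P = 8718 × 0.61440 = 5356.3 kPa.

P ≈ 5360 kPa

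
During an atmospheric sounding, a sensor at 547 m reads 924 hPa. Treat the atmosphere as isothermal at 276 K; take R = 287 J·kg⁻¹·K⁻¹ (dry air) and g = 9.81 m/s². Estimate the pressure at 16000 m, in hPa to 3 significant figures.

Scale height: H = RT/g = 287 × 276 / 9.81 = 8074.6 m.
Between two levels, P₂ = P₁ exp(−Δz/H) with Δz = z₂ − z₁.
Δz = 16000 − 547.00 = 15453 m; Δz/H = 15453/8074.6 = 1.9138.
P₂ = 924 × exp(−1.9138) = 924 × 0.14752 = 136.31 hPa.

P ≈ 136 hPa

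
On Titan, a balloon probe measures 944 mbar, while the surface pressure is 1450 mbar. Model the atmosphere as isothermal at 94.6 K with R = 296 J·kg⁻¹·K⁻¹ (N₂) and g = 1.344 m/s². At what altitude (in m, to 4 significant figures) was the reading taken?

z ≈ 8942 m

Scale height: H = RT/g = 296 × 94.6 / 1.344 = 20835 m.
Invert the barometric formula: z = H ln(P₀/P).
P₀/P = 1450/944 = 1.5360; ln(1.5360) = 0.42918.
z = 20835 × 0.42918 = 8942.0 m.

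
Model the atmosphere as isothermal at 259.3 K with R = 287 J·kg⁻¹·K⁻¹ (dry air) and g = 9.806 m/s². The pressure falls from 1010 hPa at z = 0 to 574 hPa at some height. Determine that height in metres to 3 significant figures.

Scale height: H = RT/g = 287 × 259.3 / 9.806 = 7589.1 m.
Invert the barometric formula: z = H ln(P₀/P).
P₀/P = 1010/574 = 1.7596; ln(1.7596) = 0.56509.
z = 7589.1 × 0.56509 = 4288.5 m.

z ≈ 4290 m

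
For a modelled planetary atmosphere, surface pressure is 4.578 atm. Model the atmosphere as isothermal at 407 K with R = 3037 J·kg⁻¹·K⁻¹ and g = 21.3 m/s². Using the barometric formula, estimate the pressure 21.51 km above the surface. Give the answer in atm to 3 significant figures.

P ≈ 3.16 atm

Scale height: H = RT/g = 3037 × 407 / 21.3 = 58031 m.
Barometric formula: P = P₀ exp(−z/H).
z/H = 21510/58031 = 0.37066; exp(−0.37066) = 0.69028.
P = 4.578 × 0.69028 = 3.1601 atm.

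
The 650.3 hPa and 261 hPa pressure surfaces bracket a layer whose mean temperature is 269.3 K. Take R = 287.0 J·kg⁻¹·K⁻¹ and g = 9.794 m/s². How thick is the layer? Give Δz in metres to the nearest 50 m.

Hypsometric equation: Δz = (R T̄/g) ln(P₁/P₂).
R T̄/g = 287.0 × 269.3 / 9.794 = 7891.5 m.
ln(650.3/261) = ln(2.4916) = 0.91293.
Δz = 7891.5 × 0.91293 = 7204.4 m.

Δz ≈ 7200 m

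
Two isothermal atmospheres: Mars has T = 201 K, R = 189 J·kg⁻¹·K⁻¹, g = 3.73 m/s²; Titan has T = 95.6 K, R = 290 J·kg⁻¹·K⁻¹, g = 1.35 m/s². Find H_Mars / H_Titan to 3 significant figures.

H = RT/g for each body.
H_Mars = 189 × 201 / 3.73 = 10185 m.
H_Titan = 290 × 95.6 / 1.35 = 20536 m.
H_Mars/H_Titan = 10185/20536 = 0.49596.

H_Mars/H_Titan ≈ 0.496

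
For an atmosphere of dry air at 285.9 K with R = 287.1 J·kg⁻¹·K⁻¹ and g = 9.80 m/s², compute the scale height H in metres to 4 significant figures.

The scale height of an isothermal atmosphere is H = RT/g.
H = 287.1 × 285.9 / 9.80 = 82082/9.80 = 8375.7 m.

H ≈ 8376 m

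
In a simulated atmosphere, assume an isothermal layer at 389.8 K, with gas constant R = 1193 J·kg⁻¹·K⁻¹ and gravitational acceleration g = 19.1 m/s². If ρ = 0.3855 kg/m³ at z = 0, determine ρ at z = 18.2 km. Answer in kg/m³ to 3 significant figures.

ρ ≈ 0.183 kg/m³

Scale height: H = RT/g = 1193 × 389.8 / 19.1 = 24347 m.
In an isothermal atmosphere, density decays like pressure: ρ = ρ₀ exp(−z/H).
z/H = 18200/24347 = 0.74753; exp(−0.74753) = 0.47353.
ρ = 0.3855 × 0.47353 = 0.18255 kg/m³.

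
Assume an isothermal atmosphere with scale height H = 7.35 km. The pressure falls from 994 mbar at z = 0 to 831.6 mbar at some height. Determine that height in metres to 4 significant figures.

z ≈ 1311 m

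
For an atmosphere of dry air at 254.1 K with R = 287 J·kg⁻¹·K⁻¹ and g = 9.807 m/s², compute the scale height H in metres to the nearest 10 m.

H ≈ 7440 m

The scale height of an isothermal atmosphere is H = RT/g.
H = 287 × 254.1 / 9.807 = 72927/9.807 = 7436.2 m.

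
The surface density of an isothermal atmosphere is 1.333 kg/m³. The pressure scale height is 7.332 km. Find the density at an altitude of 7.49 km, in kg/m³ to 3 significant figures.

In an isothermal atmosphere, density decays like pressure: ρ = ρ₀ exp(−z/H).
z/H = 7490.0/7332.0 = 1.0215; exp(−1.0215) = 0.36005.
ρ = 1.333 × 0.36005 = 0.47995 kg/m³.

ρ ≈ 0.480 kg/m³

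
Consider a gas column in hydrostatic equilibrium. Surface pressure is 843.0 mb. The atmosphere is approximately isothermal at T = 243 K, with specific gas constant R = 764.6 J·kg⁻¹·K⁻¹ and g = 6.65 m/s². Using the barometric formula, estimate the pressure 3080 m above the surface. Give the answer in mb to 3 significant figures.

Scale height: H = RT/g = 764.6 × 243 / 6.65 = 27940 m.
Barometric formula: P = P₀ exp(−z/H).
z/H = 3080.0/27940 = 0.11024; exp(−0.11024) = 0.89562.
P = 843.0 × 0.89562 = 755.01 mb.

P ≈ 755 mb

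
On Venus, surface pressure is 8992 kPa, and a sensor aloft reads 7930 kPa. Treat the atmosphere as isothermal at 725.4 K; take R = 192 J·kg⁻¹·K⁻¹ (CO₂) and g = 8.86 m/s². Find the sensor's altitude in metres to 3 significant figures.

z ≈ 1980 m

Scale height: H = RT/g = 192 × 725.4 / 8.86 = 15720 m.
Invert the barometric formula: z = H ln(P₀/P).
P₀/P = 8992/7930 = 1.1339; ln(1.1339) = 0.12566.
z = 15720 × 0.12566 = 1975.4 m.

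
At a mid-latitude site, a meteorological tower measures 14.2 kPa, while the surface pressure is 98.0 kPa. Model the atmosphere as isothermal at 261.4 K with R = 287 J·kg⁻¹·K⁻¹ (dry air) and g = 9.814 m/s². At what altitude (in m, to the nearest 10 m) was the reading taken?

Scale height: H = RT/g = 287 × 261.4 / 9.814 = 7644.4 m.
Invert the barometric formula: z = H ln(P₀/P).
P₀/P = 98.0/14.2 = 6.9014; ln(6.9014) = 1.9317.
z = 7644.4 × 1.9317 = 14767 m.

z ≈ 14770 m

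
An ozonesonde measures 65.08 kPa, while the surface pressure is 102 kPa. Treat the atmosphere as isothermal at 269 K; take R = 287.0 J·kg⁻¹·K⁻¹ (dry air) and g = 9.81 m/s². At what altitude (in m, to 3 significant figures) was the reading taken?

Scale height: H = RT/g = 287.0 × 269 / 9.81 = 7869.8 m.
Invert the barometric formula: z = H ln(P₀/P).
P₀/P = 102/65.08 = 1.5673; ln(1.5673) = 0.44935.
z = 7869.8 × 0.44935 = 3536.3 m.

z ≈ 3540 m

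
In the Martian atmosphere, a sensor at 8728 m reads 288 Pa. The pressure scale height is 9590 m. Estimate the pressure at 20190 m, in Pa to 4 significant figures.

P ≈ 87.16 Pa

Between two levels, P₂ = P₁ exp(−Δz/H) with Δz = z₂ − z₁.
Δz = 20190 − 8728.0 = 11462 m; Δz/H = 11462/9590.0 = 1.1952.
P₂ = 288 × exp(−1.1952) = 288 × 0.30264 = 87.160 Pa.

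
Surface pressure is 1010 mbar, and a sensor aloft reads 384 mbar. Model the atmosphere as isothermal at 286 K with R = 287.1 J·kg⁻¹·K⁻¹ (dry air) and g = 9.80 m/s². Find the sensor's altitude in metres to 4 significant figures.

Scale height: H = RT/g = 287.1 × 286 / 9.80 = 8378.6 m.
Invert the barometric formula: z = H ln(P₀/P).
P₀/P = 1010/384 = 2.6302; ln(2.6302) = 0.96706.
z = 8378.6 × 0.96706 = 8102.6 m.

z ≈ 8103 m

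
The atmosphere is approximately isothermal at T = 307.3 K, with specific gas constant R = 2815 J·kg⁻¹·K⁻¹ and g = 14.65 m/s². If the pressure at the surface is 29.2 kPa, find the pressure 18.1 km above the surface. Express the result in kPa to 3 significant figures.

P ≈ 21.5 kPa

Scale height: H = RT/g = 2815 × 307.3 / 14.65 = 59048 m.
Barometric formula: P = P₀ exp(−z/H).
z/H = 18100/59048 = 0.30653; exp(−0.30653) = 0.73600.
P = 29.2 × 0.73600 = 21.491 kPa.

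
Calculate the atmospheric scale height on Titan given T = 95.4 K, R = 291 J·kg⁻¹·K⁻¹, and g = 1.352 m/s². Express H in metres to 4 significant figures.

H ≈ 20530 m

The scale height of an isothermal atmosphere is H = RT/g.
H = 291 × 95.4 / 1.352 = 27761/1.352 = 20533 m.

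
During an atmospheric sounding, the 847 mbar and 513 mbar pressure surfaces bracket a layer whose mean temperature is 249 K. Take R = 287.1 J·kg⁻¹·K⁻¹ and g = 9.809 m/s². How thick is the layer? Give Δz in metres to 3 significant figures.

Hypsometric equation: Δz = (R T̄/g) ln(P₁/P₂).
R T̄/g = 287.1 × 249 / 9.809 = 7288.0 m.
ln(847/513) = ln(1.6511) = 0.50144.
Δz = 7288.0 × 0.50144 = 3654.5 m.

Δz ≈ 3650 m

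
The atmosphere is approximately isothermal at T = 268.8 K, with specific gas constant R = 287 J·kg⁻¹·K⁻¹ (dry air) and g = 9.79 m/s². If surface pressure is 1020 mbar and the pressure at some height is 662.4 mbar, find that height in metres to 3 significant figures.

Scale height: H = RT/g = 287 × 268.8 / 9.79 = 7880.0 m.
Invert the barometric formula: z = H ln(P₀/P).
P₀/P = 1020/662.4 = 1.5399; ln(1.5399) = 0.43172.
z = 7880.0 × 0.43172 = 3402.0 m.

z ≈ 3400 m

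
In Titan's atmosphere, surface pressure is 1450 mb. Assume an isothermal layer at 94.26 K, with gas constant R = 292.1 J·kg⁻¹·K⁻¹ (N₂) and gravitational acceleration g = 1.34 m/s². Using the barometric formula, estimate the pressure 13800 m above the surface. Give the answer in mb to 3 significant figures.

P ≈ 741 mb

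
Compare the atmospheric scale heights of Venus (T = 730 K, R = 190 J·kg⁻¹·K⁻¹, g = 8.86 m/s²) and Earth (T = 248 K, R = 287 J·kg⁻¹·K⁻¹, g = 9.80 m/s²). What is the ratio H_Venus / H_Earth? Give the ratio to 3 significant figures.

H = RT/g for each body.
H_Venus = 190 × 730 / 8.86 = 15655 m.
H_Earth = 287 × 248 / 9.80 = 7262.9 m.
H_Venus/H_Earth = 15655/7262.9 = 2.1555.

H_Venus/H_Earth ≈ 2.16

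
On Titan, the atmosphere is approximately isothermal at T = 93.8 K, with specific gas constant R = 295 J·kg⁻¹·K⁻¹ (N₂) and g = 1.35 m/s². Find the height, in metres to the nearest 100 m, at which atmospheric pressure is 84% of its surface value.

z ≈ 3600 m

Scale height: H = RT/g = 295 × 93.8 / 1.35 = 20497 m.
Set P/P₀ = exp(−z/H) = 0.84, so z = −H ln(0.84).
−ln(0.84) = 0.17435; z = 20497 × 0.17435 = 3573.7 m.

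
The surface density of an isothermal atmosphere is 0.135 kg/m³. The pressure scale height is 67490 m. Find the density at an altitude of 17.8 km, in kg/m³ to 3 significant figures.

In an isothermal atmosphere, density decays like pressure: ρ = ρ₀ exp(−z/H).
z/H = 17800/67490 = 0.26374; exp(−0.26374) = 0.76817.
ρ = 0.135 × 0.76817 = 0.10370 kg/m³.

ρ ≈ 0.104 kg/m³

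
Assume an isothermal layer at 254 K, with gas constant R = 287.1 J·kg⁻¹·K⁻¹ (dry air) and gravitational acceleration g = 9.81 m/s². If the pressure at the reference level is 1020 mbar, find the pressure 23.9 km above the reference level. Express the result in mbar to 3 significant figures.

P ≈ 41.0 mbar

Scale height: H = RT/g = 287.1 × 254 / 9.81 = 7433.6 m.
Barometric formula: P = P₀ exp(−z/H).
z/H = 23900/7433.6 = 3.2151; exp(−3.2151) = 0.040151.
P = 1020 × 0.040151 = 40.954 mbar.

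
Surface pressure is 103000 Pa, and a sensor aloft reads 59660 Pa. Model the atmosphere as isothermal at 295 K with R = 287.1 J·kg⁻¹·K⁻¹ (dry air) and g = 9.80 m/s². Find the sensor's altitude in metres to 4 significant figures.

Scale height: H = RT/g = 287.1 × 295 / 9.80 = 8642.3 m.
Invert the barometric formula: z = H ln(P₀/P).
P₀/P = 103000/59660 = 1.7264; ln(1.7264) = 0.54604.
z = 8642.3 × 0.54604 = 4719.0 m.

z ≈ 4719 m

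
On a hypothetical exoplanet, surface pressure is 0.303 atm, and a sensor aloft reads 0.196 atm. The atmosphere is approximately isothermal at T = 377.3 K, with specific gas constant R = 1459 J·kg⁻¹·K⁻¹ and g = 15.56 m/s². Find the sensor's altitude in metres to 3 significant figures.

z ≈ 15400 m

Scale height: H = RT/g = 1459 × 377.3 / 15.56 = 35378 m.
Invert the barometric formula: z = H ln(P₀/P).
P₀/P = 0.303/0.196 = 1.5459; ln(1.5459) = 0.43561.
z = 35378 × 0.43561 = 15411 m.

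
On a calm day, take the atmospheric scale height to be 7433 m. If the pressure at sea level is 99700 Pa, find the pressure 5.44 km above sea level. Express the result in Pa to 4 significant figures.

Barometric formula: P = P₀ exp(−z/H).
z/H = 5440.0/7433.0 = 0.73187; exp(−0.73187) = 0.48101.
P = 99700 × 0.48101 = 47957 Pa.

P ≈ 47960 Pa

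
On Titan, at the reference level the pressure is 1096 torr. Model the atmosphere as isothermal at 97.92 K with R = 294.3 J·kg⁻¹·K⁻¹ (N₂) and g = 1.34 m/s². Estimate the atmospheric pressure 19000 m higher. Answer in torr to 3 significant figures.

Scale height: H = RT/g = 294.3 × 97.92 / 1.34 = 21506 m.
Barometric formula: P = P₀ exp(−z/H).
z/H = 19000/21506 = 0.88347; exp(−0.88347) = 0.41335.
P = 1096 × 0.41335 = 453.03 torr.

P ≈ 453 torr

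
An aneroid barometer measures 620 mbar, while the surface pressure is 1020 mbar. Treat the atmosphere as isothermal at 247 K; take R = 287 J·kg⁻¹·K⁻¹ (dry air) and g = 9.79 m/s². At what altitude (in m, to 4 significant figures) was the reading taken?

z ≈ 3605 m

Scale height: H = RT/g = 287 × 247 / 9.79 = 7241.0 m.
Invert the barometric formula: z = H ln(P₀/P).
P₀/P = 1020/620 = 1.6452; ln(1.6452) = 0.49786.
z = 7241.0 × 0.49786 = 3605.0 m.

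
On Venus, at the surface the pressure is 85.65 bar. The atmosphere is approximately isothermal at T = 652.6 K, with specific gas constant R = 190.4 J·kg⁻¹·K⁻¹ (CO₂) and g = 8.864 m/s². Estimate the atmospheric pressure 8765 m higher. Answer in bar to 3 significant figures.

P ≈ 45.8 bar

Scale height: H = RT/g = 190.4 × 652.6 / 8.864 = 14018 m.
Barometric formula: P = P₀ exp(−z/H).
z/H = 8765.0/14018 = 0.62527; exp(−0.62527) = 0.53512.
P = 85.65 × 0.53512 = 45.833 bar.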